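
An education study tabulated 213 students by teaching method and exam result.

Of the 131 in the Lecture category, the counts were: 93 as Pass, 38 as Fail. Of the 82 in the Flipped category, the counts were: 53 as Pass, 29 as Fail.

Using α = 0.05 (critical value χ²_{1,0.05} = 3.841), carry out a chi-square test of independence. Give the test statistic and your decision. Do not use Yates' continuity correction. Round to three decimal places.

Row totals: 131, 82. Column totals: 146, 67. Grand total N = 213.
Expected counts (row total × column total / N):
  Lecture, Pass: 131×146/213 = 89.7934
  Lecture, Fail: 131×67/213 = 41.2066
  Flipped, Pass: 82×146/213 = 56.2066
  Flipped, Fail: 82×67/213 = 25.7934
Contributions (O − E)²/E:
  (93 − 89.7934)²/89.7934 = 0.1145
  (38 − 41.2066)²/41.2066 = 0.2495
  (53 − 56.2066)²/56.2066 = 0.1829
  (29 − 25.7934)²/25.7934 = 0.3986
χ² = 0.1145 + 0.2495 + 0.1829 + 0.3986 = 0.946
df = (2−1)(2−1) = 1. Since 0.946 < 3.841, fail to reject the null hypothesis of independence at α = 0.05.

0.946; fail to reject H₀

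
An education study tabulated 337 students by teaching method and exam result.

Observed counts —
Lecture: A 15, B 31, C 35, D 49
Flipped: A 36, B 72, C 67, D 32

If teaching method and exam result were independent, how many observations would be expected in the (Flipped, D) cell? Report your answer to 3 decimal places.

Row total (Flipped) = 207; column total (D) = 81; grand total N = 337.
Expected count = (row total × column total) / N = 207 × 81 / 337 = 49.754.

49.754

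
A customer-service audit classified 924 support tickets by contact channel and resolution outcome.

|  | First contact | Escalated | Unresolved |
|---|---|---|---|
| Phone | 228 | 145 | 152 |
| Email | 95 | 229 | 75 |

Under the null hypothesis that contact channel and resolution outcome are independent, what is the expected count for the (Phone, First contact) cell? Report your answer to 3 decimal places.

Row total (Phone) = 525; column total (First contact) = 323; grand total N = 924.
Expected count = (row total × column total) / N = 525 × 323 / 924 = 183.523.

183.523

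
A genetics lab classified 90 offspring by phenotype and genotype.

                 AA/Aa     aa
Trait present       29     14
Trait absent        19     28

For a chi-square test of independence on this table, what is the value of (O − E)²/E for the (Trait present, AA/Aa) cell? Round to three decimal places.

1.605

Row total (Trait present) = 43; column total (AA/Aa) = 48; N = 90.
Expected count E = 43 × 48 / 90 = 22.9333.
Contribution = (O − E)²/E = (29 − 22.9333)² / 22.9333 = 1.605.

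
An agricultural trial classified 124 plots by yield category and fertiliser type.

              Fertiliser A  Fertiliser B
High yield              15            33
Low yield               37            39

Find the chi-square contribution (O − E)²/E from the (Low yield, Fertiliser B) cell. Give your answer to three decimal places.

0.596

Row total (Low yield) = 76; column total (Fertiliser B) = 72; N = 124.
Expected count E = 76 × 72 / 124 = 44.1290.
Contribution = (O − E)²/E = (39 − 44.1290)² / 44.1290 = 0.596.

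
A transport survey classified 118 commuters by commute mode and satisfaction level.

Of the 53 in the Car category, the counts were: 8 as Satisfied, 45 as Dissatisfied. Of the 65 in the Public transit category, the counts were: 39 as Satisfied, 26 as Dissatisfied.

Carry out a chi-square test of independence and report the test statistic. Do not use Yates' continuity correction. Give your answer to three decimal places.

Row totals: 53, 65. Column totals: 47, 71. Grand total N = 118.
Expected counts (row total × column total / N):
  Car, Satisfied: 53×47/118 = 21.1102
  Car, Dissatisfied: 53×71/118 = 31.8898
  Public transit, Satisfied: 65×47/118 = 25.8898
  Public transit, Dissatisfied: 65×71/118 = 39.1102
Contributions (O − E)²/E:
  (8 − 21.1102)²/21.1102 = 8.1419
  (45 − 31.8898)²/31.8898 = 5.3897
  (39 − 25.8898)²/25.8898 = 6.6388
  (26 − 39.1102)²/39.1102 = 4.3947
χ² = 8.1419 + 5.3897 + 6.6388 + 4.3947 = 24.565

24.565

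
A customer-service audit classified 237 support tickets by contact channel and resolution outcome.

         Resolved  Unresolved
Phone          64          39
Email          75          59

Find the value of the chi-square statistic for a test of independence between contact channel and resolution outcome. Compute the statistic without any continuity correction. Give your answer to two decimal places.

Row totals: 103, 134. Column totals: 139, 98. Grand total N = 237.
Expected counts (row total × column total / N):
  Phone, Resolved: 103×139/237 = 60.409
  Phone, Unresolved: 103×98/237 = 42.591
  Email, Resolved: 134×139/237 = 78.591
  Email, Unresolved: 134×98/237 = 55.409
Contributions (O − E)²/E:
  (64 − 60.409)²/60.409 = 0.2135
  (39 − 42.591)²/42.591 = 0.3028
  (75 − 78.591)²/78.591 = 0.1641
  (59 − 55.409)²/55.409 = 0.2327
χ² = 0.2135 + 0.3028 + 0.1641 + 0.2327 = 0.91

0.91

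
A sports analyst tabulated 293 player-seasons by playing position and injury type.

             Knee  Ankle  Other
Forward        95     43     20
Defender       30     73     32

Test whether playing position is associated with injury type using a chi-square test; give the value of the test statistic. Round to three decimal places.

42.786

Row totals: 158, 135. Column totals: 125, 116, 52. Grand total N = 293.
Expected counts (row total × column total / N):
  Forward, Knee: 158×125/293 = 67.4061
  Forward, Ankle: 158×116/293 = 62.5529
  Forward, Other: 158×52/293 = 28.0410
  Defender, Knee: 135×125/293 = 57.5939
  Defender, Ankle: 135×116/293 = 53.4471
  Defender, Other: 135×52/293 = 23.9590
Contributions (O − E)²/E:
  (95 − 67.4061)²/67.4061 = 11.2961
  (43 − 62.5529)²/62.5529 = 6.1119
  (20 − 28.0410)²/28.0410 = 2.3058
  (30 − 57.5939)²/57.5939 = 13.2206
  (73 − 53.4471)²/53.4471 = 7.1532
  (32 − 23.9590)²/23.9590 = 2.6987
χ² = 11.2961 + 6.1119 + 2.3058 + 13.2206 + 7.1532 + 2.6987 = 42.786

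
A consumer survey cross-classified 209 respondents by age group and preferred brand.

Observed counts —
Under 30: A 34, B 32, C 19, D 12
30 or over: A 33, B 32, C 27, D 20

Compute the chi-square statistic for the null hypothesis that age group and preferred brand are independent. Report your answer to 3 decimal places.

2.342

Row totals: 97, 112. Column totals: 67, 64, 46, 32. Grand total N = 209.
Expected counts (row total × column total / N):
  Under 30, A: 97×67/209 = 31.0957
  Under 30, B: 97×64/209 = 29.7033
  Under 30, C: 97×46/209 = 21.3493
  Under 30, D: 97×32/209 = 14.8517
  30 or over, A: 112×67/209 = 35.9043
  30 or over, B: 112×64/209 = 34.2967
  30 or over, C: 112×46/209 = 24.6507
  30 or over, D: 112×32/209 = 17.1483
Contributions (O − E)²/E:
  (34 − 31.0957)²/31.0957 = 0.2713
  (32 − 29.7033)²/29.7033 = 0.1776
  (19 − 21.3493)²/21.3493 = 0.2585
  (12 − 14.8517)²/14.8517 = 0.5476
  (33 − 35.9043)²/35.9043 = 0.2349
  (32 − 34.2967)²/34.2967 = 0.1538
  (27 − 24.6507)²/24.6507 = 0.2239
  (20 − 17.1483)²/17.1483 = 0.4742
χ² = 0.2713 + 0.1776 + 0.2585 + 0.5476 + 0.2349 + 0.1538 + 0.2239 + 0.4742 = 2.342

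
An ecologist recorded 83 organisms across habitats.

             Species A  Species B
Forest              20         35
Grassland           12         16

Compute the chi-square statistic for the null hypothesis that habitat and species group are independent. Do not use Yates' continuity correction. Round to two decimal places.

Row totals: 55, 28. Column totals: 32, 51. Grand total N = 83.
Expected counts (row total × column total / N):
  Forest, Species A: 55×32/83 = 21.205
  Forest, Species B: 55×51/83 = 33.795
  Grassland, Species A: 28×32/83 = 10.795
  Grassland, Species B: 28×51/83 = 17.205
Contributions (O − E)²/E:
  (20 − 21.205)²/21.205 = 0.0685
  (35 − 33.795)²/33.795 = 0.0430
  (12 − 10.795)²/10.795 = 0.1345
  (16 − 17.205)²/17.205 = 0.0844
χ² = 0.0685 + 0.0430 + 0.1345 + 0.0844 = 0.33

0.33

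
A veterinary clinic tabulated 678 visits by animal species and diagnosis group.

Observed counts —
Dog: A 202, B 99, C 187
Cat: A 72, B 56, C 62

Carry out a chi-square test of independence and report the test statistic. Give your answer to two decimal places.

6.67

Row totals: 488, 190. Column totals: 274, 155, 249. Grand total N = 678.
Expected counts (row total × column total / N):
  Dog, A: 488×274/678 = 197.215
  Dog, B: 488×155/678 = 111.563
  Dog, C: 488×249/678 = 179.221
  Cat, A: 190×274/678 = 76.785
  Cat, B: 190×155/678 = 43.437
  Cat, C: 190×249/678 = 69.779
Contributions (O − E)²/E:
  (202 − 197.215)²/197.215 = 0.1161
  (99 − 111.563)²/111.563 = 1.4147
  (187 − 179.221)²/179.221 = 0.3376
  (72 − 76.785)²/76.785 = 0.2982
  (56 − 43.437)²/43.437 = 3.6335
  (62 − 69.779)²/69.779 = 0.8672
χ² = 0.1161 + 1.4147 + 0.3376 + 0.2982 + 3.6335 + 0.8672 = 6.67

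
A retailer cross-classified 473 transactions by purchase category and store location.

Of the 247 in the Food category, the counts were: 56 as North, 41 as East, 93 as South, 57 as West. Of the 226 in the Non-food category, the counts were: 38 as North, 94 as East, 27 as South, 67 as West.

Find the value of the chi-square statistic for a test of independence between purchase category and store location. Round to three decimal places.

Row totals: 247, 226. Column totals: 94, 135, 120, 124. Grand total N = 473.
Expected counts (row total × column total / N):
  Food, North: 247×94/473 = 49.0867
  Food, East: 247×135/473 = 70.4968
  Food, South: 247×120/473 = 62.6638
  Food, West: 247×124/473 = 64.7526
  Non-food, North: 226×94/473 = 44.9133
  Non-food, East: 226×135/473 = 64.5032
  Non-food, South: 226×120/473 = 57.3362
  Non-food, West: 226×124/473 = 59.2474
Contributions (O − E)²/E:
  (56 − 49.0867)²/49.0867 = 0.9737
  (41 − 70.4968)²/70.4968 = 12.3419
  (93 − 62.6638)²/62.6638 = 14.6861
  (57 − 64.7526)²/64.7526 = 0.9282
  (38 − 44.9133)²/44.9133 = 1.0641
  (94 − 64.5032)²/64.5032 = 13.4887
  (27 − 57.3362)²/57.3362 = 16.0507
  (67 − 59.2474)²/59.2474 = 1.0144
χ² = 0.9737 + 12.3419 + 14.6861 + 0.9282 + 1.0641 + 13.4887 + 16.0507 + 1.0144 = 60.548

60.548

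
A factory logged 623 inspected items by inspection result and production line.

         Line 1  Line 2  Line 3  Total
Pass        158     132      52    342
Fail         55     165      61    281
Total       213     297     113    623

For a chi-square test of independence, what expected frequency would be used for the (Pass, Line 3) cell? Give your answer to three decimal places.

Row total (Pass) = 342; column total (Line 3) = 113; grand total N = 623.
Expected count = (row total × column total) / N = 342 × 113 / 623 = 62.032.

62.032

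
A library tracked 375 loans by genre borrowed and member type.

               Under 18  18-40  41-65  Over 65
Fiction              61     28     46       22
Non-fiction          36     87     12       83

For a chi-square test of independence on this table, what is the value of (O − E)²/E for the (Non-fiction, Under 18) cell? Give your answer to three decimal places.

7.372

Row total (Non-fiction) = 218; column total (Under 18) = 97; N = 375.
Expected count E = 218 × 97 / 375 = 56.3893.
Contribution = (O − E)²/E = (36 − 56.3893)² / 56.3893 = 7.372.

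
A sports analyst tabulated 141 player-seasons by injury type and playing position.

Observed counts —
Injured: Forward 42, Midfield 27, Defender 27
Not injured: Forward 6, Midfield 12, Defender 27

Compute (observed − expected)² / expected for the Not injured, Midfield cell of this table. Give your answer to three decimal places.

0.016

Row total (Not injured) = 45; column total (Midfield) = 39; N = 141.
Expected count E = 45 × 39 / 141 = 12.4468.
Contribution = (O − E)²/E = (12 − 12.4468)² / 12.4468 = 0.016.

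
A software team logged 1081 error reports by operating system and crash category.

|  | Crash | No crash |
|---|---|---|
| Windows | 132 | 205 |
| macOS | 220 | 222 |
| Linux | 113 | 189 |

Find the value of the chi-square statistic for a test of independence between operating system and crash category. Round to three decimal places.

Row totals: 337, 442, 302. Column totals: 465, 616. Grand total N = 1081.
Expected counts (row total × column total / N):
  Windows, Crash: 337×465/1081 = 144.9630
  Windows, No crash: 337×616/1081 = 192.0370
  macOS, Crash: 442×465/1081 = 190.1295
  macOS, No crash: 442×616/1081 = 251.8705
  Linux, Crash: 302×465/1081 = 129.9075
  Linux, No crash: 302×616/1081 = 172.0925
Contributions (O − E)²/E:
  (132 − 144.9630)²/144.9630 = 1.1592
  (205 − 192.0370)²/192.0370 = 0.8750
  (220 − 190.1295)²/190.1295 = 4.6928
  (222 − 251.8705)²/251.8705 = 3.5425
  (113 − 129.9075)²/129.9075 = 2.2005
  (189 − 172.0925)²/172.0925 = 1.6611
χ² = 1.1592 + 0.8750 + 4.6928 + 3.5425 + 2.2005 + 1.6611 = 14.131

14.131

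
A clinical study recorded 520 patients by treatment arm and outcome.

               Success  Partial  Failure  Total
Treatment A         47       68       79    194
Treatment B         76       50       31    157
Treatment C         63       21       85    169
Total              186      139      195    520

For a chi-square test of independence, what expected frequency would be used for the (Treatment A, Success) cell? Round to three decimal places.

Row total (Treatment A) = 194; column total (Success) = 186; grand total N = 520.
Expected count = (row total × column total) / N = 194 × 186 / 520 = 69.392.

69.392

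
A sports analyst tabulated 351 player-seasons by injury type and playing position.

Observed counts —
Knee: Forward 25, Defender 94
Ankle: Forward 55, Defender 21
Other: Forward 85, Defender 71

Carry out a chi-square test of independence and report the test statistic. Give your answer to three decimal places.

Row totals: 119, 76, 156. Column totals: 165, 186. Grand total N = 351.
Expected counts (row total × column total / N):
  Knee, Forward: 119×165/351 = 55.9402
  Knee, Defender: 119×186/351 = 63.0598
  Ankle, Forward: 76×165/351 = 35.7265
  Ankle, Defender: 76×186/351 = 40.2735
  Other, Forward: 156×165/351 = 73.3333
  Other, Defender: 156×186/351 = 82.6667
Contributions (O − E)²/E:
  (25 − 55.9402)²/55.9402 = 17.1128
  (94 − 63.0598)²/63.0598 = 15.1808
  (55 − 35.7265)²/35.7265 = 10.3975
  (21 − 40.2735)²/40.2735 = 9.2236
  (85 − 73.3333)²/73.3333 = 1.8561
  (71 − 82.6667)²/82.6667 = 1.6465
χ² = 17.1128 + 15.1808 + 10.3975 + 9.2236 + 1.8561 + 1.6465 = 55.417

55.417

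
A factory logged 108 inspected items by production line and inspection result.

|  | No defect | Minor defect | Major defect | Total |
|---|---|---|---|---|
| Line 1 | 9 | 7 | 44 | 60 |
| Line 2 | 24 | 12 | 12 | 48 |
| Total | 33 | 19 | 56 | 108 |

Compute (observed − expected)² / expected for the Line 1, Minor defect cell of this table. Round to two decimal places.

Row total (Line 1) = 60; column total (Minor defect) = 19; N = 108.
Expected count E = 60 × 19 / 108 = 10.556.
Contribution = (O − E)²/E = (7 − 10.556)² / 10.556 = 1.20.

1.20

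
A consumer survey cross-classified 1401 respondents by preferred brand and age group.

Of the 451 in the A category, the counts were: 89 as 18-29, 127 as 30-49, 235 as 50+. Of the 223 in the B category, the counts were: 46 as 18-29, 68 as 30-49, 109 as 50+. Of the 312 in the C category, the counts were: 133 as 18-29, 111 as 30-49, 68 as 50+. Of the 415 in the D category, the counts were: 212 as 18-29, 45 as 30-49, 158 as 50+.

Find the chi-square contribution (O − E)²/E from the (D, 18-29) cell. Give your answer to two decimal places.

Row total (D) = 415; column total (18-29) = 480; N = 1401.
Expected count E = 415 × 480 / 1401 = 142.184.
Contribution = (O − E)²/E = (212 − 142.184)² / 142.184 = 34.28.

34.28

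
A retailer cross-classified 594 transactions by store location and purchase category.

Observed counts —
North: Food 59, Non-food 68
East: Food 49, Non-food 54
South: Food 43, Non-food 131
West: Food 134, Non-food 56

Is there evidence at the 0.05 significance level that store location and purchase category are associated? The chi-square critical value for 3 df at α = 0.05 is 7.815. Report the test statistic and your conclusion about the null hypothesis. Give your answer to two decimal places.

76.56; reject H₀

Row totals: 127, 103, 174, 190. Column totals: 285, 309. Grand total N = 594.
Expected counts (row total × column total / N):
  North, Food: 127×285/594 = 60.934
  North, Non-food: 127×309/594 = 66.066
  East, Food: 103×285/594 = 49.419
  East, Non-food: 103×309/594 = 53.581
  South, Food: 174×285/594 = 83.485
  South, Non-food: 174×309/594 = 90.515
  West, Food: 190×285/594 = 91.162
  West, Non-food: 190×309/594 = 98.838
Contributions (O − E)²/E:
  (59 − 60.934)²/60.934 = 0.0614
  (68 − 66.066)²/66.066 = 0.0566
  (49 − 49.419)²/49.419 = 0.0036
  (54 − 53.581)²/53.581 = 0.0033
  (43 − 83.485)²/83.485 = 19.6327
  (131 − 90.515)²/90.515 = 18.1079
  (134 − 91.162)²/91.162 = 20.1300
  (56 − 98.838)²/98.838 = 18.5667
χ² = 0.0614 + 0.0566 + 0.0036 + 0.0033 + 19.6327 + 18.1079 + 20.1300 + 18.5667 = 76.56
df = (4−1)(2−1) = 3. Since 76.56 > 7.815, reject the null hypothesis of independence at α = 0.05.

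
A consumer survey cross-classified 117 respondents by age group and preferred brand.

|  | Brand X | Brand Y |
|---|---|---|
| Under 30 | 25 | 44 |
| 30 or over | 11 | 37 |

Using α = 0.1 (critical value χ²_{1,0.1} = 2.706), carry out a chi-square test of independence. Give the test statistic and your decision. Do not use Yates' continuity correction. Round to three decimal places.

2.356; fail to reject H₀

Row totals: 69, 48. Column totals: 36, 81. Grand total N = 117.
Expected counts (row total × column total / N):
  Under 30, Brand X: 69×36/117 = 21.2308
  Under 30, Brand Y: 69×81/117 = 47.7692
  30 or over, Brand X: 48×36/117 = 14.7692
  30 or over, Brand Y: 48×81/117 = 33.2308
Contributions (O − E)²/E:
  (25 − 21.2308)²/21.2308 = 0.6692
  (44 − 47.7692)²/47.7692 = 0.2974
  (11 − 14.7692)²/14.7692 = 0.9619
  (37 − 33.2308)²/33.2308 = 0.4275
χ² = 0.6692 + 0.2974 + 0.9619 + 0.4275 = 2.356
df = (2−1)(2−1) = 1. Since 2.356 < 2.706, fail to reject the null hypothesis of independence at α = 0.1.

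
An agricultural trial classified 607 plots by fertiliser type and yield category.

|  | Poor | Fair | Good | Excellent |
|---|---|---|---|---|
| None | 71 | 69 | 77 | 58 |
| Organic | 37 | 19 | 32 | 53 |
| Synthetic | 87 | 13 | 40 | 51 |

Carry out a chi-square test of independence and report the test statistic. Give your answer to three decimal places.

Row totals: 275, 141, 191. Column totals: 195, 101, 149, 162. Grand total N = 607.
Expected counts (row total × column total / N):
  None, Poor: 275×195/607 = 88.34432
  None, Fair: 275×101/607 = 45.75783
  None, Good: 275×149/607 = 67.50412
  None, Excellent: 275×162/607 = 73.39374
  Organic, Poor: 141×195/607 = 45.29654
  Organic, Fair: 141×101/607 = 23.46129
  Organic, Good: 141×149/607 = 34.61120
  Organic, Excellent: 141×162/607 = 37.63097
  Synthetic, Poor: 191×195/607 = 61.35914
  Synthetic, Fair: 191×101/607 = 31.78089
  Synthetic, Good: 191×149/607 = 46.88468
  Synthetic, Excellent: 191×162/607 = 50.97529
Contributions (O − E)²/E:
  (71 − 88.34432)²/88.34432 = 3.4051
  (69 − 45.75783)²/45.75783 = 11.8056
  (77 − 67.50412)²/67.50412 = 1.3358
  (58 − 73.39374)²/73.39374 = 3.2287
  (37 − 45.29654)²/45.29654 = 1.5196
  (19 − 23.46129)²/23.46129 = 0.8483
  (32 − 34.61120)²/34.61120 = 0.1970
  (53 − 37.63097)²/37.63097 = 6.2769
  (87 − 61.35914)²/61.35914 = 10.7148
  (13 − 31.78089)²/31.78089 = 11.0986
  (40 − 46.88468)²/46.88468 = 1.0110
  (51 − 50.97529)²/50.97529 = 0.0000
χ² = 3.4051 + 11.8056 + 1.3358 + 3.2287 + 1.5196 + 0.8483 + 0.1970 + 6.2769 + 10.7148 + 11.0986 + 1.0110 + 0.0000 = 51.441

51.441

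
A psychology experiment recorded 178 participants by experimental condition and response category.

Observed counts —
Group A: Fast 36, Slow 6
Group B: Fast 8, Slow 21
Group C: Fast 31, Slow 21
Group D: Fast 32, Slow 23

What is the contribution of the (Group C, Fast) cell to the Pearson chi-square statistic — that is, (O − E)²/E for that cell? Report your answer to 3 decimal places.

Row total (Group C) = 52; column total (Fast) = 107; N = 178.
Expected count E = 52 × 107 / 178 = 31.2584.
Contribution = (O − E)²/E = (31 − 31.2584)² / 31.2584 = 0.002.

0.002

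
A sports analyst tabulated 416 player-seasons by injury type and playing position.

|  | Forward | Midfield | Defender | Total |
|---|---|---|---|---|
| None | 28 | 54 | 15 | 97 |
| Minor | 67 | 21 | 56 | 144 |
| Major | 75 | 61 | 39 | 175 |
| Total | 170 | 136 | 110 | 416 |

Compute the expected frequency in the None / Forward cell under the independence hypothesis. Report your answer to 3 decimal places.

Row total (None) = 97; column total (Forward) = 170; grand total N = 416.
Expected count = (row total × column total) / N = 97 × 170 / 416 = 39.639.

39.639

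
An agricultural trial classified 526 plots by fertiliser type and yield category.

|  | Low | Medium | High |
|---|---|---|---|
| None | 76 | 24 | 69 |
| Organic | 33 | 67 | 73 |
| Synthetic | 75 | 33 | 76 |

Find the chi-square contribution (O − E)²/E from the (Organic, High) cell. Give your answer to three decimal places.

Row total (Organic) = 173; column total (High) = 218; N = 526.
Expected count E = 173 × 218 / 526 = 71.6996.
Contribution = (O − E)²/E = (73 − 71.6996)² / 71.6996 = 0.024.

0.024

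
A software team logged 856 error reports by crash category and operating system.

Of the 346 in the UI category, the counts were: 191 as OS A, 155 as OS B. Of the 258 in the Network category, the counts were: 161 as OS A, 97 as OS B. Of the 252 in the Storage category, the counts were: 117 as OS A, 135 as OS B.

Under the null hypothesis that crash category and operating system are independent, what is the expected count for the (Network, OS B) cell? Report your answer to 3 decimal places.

Row total (Network) = 258; column total (OS B) = 387; grand total N = 856.
Expected count = (row total × column total) / N = 258 × 387 / 856 = 116.643.

116.643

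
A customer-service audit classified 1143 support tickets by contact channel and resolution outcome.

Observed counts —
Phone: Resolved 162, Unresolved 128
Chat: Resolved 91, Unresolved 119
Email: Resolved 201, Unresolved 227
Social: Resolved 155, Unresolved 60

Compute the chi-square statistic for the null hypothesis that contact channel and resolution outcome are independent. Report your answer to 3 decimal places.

46.555

Row totals: 290, 210, 428, 215. Column totals: 609, 534. Grand total N = 1143.
Expected counts (row total × column total / N):
  Phone, Resolved: 290×609/1143 = 154.5144
  Phone, Unresolved: 290×534/1143 = 135.4856
  Chat, Resolved: 210×609/1143 = 111.8898
  Chat, Unresolved: 210×534/1143 = 98.1102
  Email, Resolved: 428×609/1143 = 228.0420
  Email, Unresolved: 428×534/1143 = 199.9580
  Social, Resolved: 215×609/1143 = 114.5538
  Social, Unresolved: 215×534/1143 = 100.4462
Contributions (O − E)²/E:
  (162 − 154.5144)²/154.5144 = 0.3626
  (128 − 135.4856)²/135.4856 = 0.4136
  (91 − 111.8898)²/111.8898 = 3.9001
  (119 − 98.1102)²/98.1102 = 4.4479
  (201 − 228.0420)²/228.0420 = 3.2067
  (227 − 199.9580)²/199.9580 = 3.6571
  (155 − 114.5538)²/114.5538 = 14.2806
  (60 − 100.4462)²/100.4462 = 16.2863
χ² = 0.3626 + 0.4136 + 3.9001 + 4.4479 + 3.2067 + 3.6571 + 14.2806 + 16.2863 = 46.555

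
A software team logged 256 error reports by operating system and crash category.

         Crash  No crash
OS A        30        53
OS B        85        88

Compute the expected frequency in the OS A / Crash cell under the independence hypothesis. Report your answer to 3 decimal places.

Row total (OS A) = 83; column total (Crash) = 115; grand total N = 256.
Expected count = (row total × column total) / N = 83 × 115 / 256 = 37.285.

37.285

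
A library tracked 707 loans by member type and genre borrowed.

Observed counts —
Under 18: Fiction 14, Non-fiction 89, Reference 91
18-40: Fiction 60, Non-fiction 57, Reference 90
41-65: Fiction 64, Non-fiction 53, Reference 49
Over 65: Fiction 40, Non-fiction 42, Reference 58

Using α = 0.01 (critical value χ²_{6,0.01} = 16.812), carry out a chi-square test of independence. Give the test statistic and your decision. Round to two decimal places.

Row totals: 194, 207, 166, 140. Column totals: 178, 241, 288. Grand total N = 707.
Expected counts (row total × column total / N):
  Under 18, Fiction: 194×178/707 = 48.843
  Under 18, Non-fiction: 194×241/707 = 66.130
  Under 18, Reference: 194×288/707 = 79.027
  18-40, Fiction: 207×178/707 = 52.116
  18-40, Non-fiction: 207×241/707 = 70.562
  18-40, Reference: 207×288/707 = 84.322
  41-65, Fiction: 166×178/707 = 41.793
  41-65, Non-fiction: 166×241/707 = 56.586
  41-65, Reference: 166×288/707 = 67.621
  Over 65, Fiction: 140×178/707 = 35.248
  Over 65, Non-fiction: 140×241/707 = 47.723
  Over 65, Reference: 140×288/707 = 57.030
Contributions (O − E)²/E:
  (14 − 48.843)²/48.843 = 24.8559
  (89 − 66.130)²/66.130 = 7.9092
  (91 − 79.027)²/79.027 = 1.8140
  (60 − 52.116)²/52.116 = 1.1927
  (57 − 70.562)²/70.562 = 2.6066
  (90 − 84.322)²/84.322 = 0.3823
  (64 − 41.793)²/41.793 = 11.7998
  (53 − 56.586)²/56.586 = 0.2273
  (49 − 67.621)²/67.621 = 5.1277
  (40 − 35.248)²/35.248 = 0.6406
  (42 − 47.723)²/47.723 = 0.6863
  (58 − 57.030)²/57.030 = 0.0165
χ² = 24.8559 + 7.9092 + 1.8140 + 1.1927 + 2.6066 + 0.3823 + 11.7998 + 0.2273 + 5.1277 + 0.6406 + 0.6863 + 0.0165 = 57.26
df = (4−1)(3−1) = 6. Since 57.26 > 16.812, reject the null hypothesis of independence at α = 0.01.

57.26; reject H₀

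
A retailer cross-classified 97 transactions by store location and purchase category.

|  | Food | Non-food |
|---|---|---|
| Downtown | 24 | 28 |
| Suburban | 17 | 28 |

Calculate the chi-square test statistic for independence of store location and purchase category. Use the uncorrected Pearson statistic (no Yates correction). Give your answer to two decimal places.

Row totals: 52, 45. Column totals: 41, 56. Grand total N = 97.
Expected counts (row total × column total / N):
  Downtown, Food: 52×41/97 = 21.979
  Downtown, Non-food: 52×56/97 = 30.021
  Suburban, Food: 45×41/97 = 19.021
  Suburban, Non-food: 45×56/97 = 25.979
Contributions (O − E)²/E:
  (24 − 21.979)²/21.979 = 0.1858
  (28 − 30.021)²/30.021 = 0.1361
  (17 − 19.021)²/19.021 = 0.2147
  (28 − 25.979)²/25.979 = 0.1572
χ² = 0.1858 + 0.1361 + 0.2147 + 0.1572 = 0.69

0.69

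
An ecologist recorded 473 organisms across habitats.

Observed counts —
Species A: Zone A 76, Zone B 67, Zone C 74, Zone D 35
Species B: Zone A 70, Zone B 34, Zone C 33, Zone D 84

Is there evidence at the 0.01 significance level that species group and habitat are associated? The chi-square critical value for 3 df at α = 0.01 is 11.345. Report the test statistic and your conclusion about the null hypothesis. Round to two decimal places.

Row totals: 252, 221. Column totals: 146, 101, 107, 119. Grand total N = 473.
Expected counts (row total × column total / N):
  Species A, Zone A: 252×146/473 = 77.784
  Species A, Zone B: 252×101/473 = 53.810
  Species A, Zone C: 252×107/473 = 57.006
  Species A, Zone D: 252×119/473 = 63.400
  Species B, Zone A: 221×146/473 = 68.216
  Species B, Zone B: 221×101/473 = 47.190
  Species B, Zone C: 221×107/473 = 49.994
  Species B, Zone D: 221×119/473 = 55.600
Contributions (O − E)²/E:
  (76 − 77.784)²/77.784 = 0.0409
  (67 − 53.810)²/53.810 = 3.2332
  (74 − 57.006)²/57.006 = 5.0661
  (35 − 63.400)²/63.400 = 12.7218
  (70 − 68.216)²/68.216 = 0.0467
  (34 − 47.190)²/47.190 = 3.6867
  (33 − 49.994)²/49.994 = 5.7766
  (84 − 55.600)²/55.600 = 14.5065
χ² = 0.0409 + 3.2332 + 5.0661 + 12.7218 + 0.0467 + 3.6867 + 5.7766 + 14.5065 = 45.08
df = (2−1)(4−1) = 3. Since 45.08 > 11.345, reject the null hypothesis of independence at α = 0.01.

45.08; reject H₀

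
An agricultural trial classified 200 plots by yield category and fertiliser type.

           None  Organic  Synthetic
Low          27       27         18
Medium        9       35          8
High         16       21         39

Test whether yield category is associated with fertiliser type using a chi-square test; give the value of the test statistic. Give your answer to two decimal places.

32.25

Row totals: 72, 52, 76. Column totals: 52, 83, 65. Grand total N = 200.
Expected counts (row total × column total / N):
  Low, None: 72×52/200 = 18.720
  Low, Organic: 72×83/200 = 29.880
  Low, Synthetic: 72×65/200 = 23.400
  Medium, None: 52×52/200 = 13.520
  Medium, Organic: 52×83/200 = 21.580
  Medium, Synthetic: 52×65/200 = 16.900
  High, None: 76×52/200 = 19.760
  High, Organic: 76×83/200 = 31.540
  High, Synthetic: 76×65/200 = 24.700
Contributions (O − E)²/E:
  (27 − 18.720)²/18.720 = 3.6623
  (27 − 29.880)²/29.880 = 0.2776
  (18 − 23.400)²/23.400 = 1.2462
  (9 − 13.520)²/13.520 = 1.5111
  (35 − 21.580)²/21.580 = 8.3455
  (8 − 16.900)²/16.900 = 4.6870
  (16 − 19.760)²/19.760 = 0.7155
  (21 − 31.540)²/31.540 = 3.5222
  (39 − 24.700)²/24.700 = 8.2789
χ² = 3.6623 + 0.2776 + 1.2462 + 1.5111 + 8.3455 + 4.6870 + 0.7155 + 3.5222 + 8.2789 = 32.25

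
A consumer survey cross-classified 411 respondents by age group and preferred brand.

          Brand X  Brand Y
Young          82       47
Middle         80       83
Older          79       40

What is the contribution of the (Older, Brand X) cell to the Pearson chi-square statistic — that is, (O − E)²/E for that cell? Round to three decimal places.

1.219

Row total (Older) = 119; column total (Brand X) = 241; N = 411.
Expected count E = 119 × 241 / 411 = 69.7786.
Contribution = (O − E)²/E = (79 − 69.7786)² / 69.7786 = 1.219.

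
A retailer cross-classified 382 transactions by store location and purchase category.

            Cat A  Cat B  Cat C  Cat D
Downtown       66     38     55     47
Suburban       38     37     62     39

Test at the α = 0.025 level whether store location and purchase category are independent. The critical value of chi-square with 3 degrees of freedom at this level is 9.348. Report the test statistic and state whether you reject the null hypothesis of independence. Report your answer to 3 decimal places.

6.398; fail to reject H₀

Row totals: 206, 176. Column totals: 104, 75, 117, 86. Grand total N = 382.
Expected counts (row total × column total / N):
  Downtown, Cat A: 206×104/382 = 56.0838
  Downtown, Cat B: 206×75/382 = 40.4450
  Downtown, Cat C: 206×117/382 = 63.0942
  Downtown, Cat D: 206×86/382 = 46.3770
  Suburban, Cat A: 176×104/382 = 47.9162
  Suburban, Cat B: 176×75/382 = 34.5550
  Suburban, Cat C: 176×117/382 = 53.9058
  Suburban, Cat D: 176×86/382 = 39.6230
Contributions (O − E)²/E:
  (66 − 56.0838)²/56.0838 = 1.7533
  (38 − 40.4450)²/40.4450 = 0.1478
  (55 − 63.0942)²/63.0942 = 1.0384
  (47 − 46.3770)²/46.3770 = 0.0084
  (38 − 47.9162)²/47.9162 = 2.0521
  (37 − 34.5550)²/34.5550 = 0.1730
  (62 − 53.9058)²/53.9058 = 1.2154
  (39 − 39.6230)²/39.6230 = 0.0098
χ² = 1.7533 + 0.1478 + 1.0384 + 0.0084 + 2.0521 + 0.1730 + 1.2154 + 0.0098 = 6.398
df = (2−1)(4−1) = 3. Since 6.398 < 9.348, fail to reject the null hypothesis of independence at α = 0.025.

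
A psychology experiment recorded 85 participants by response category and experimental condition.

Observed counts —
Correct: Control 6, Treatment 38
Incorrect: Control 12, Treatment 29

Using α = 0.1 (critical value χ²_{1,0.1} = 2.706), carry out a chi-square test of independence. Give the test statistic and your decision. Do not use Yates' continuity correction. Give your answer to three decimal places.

3.107; reject H₀

Row totals: 44, 41. Column totals: 18, 67. Grand total N = 85.
Expected counts (row total × column total / N):
  Correct, Control: 44×18/85 = 9.3176
  Correct, Treatment: 44×67/85 = 34.6824
  Incorrect, Control: 41×18/85 = 8.6824
  Incorrect, Treatment: 41×67/85 = 32.3176
Contributions (O − E)²/E:
  (6 − 9.3176)²/9.3176 = 1.1813
  (38 − 34.6824)²/34.6824 = 0.3174
  (12 − 8.6824)²/8.6824 = 1.2677
  (29 − 32.3176)²/32.3176 = 0.3406
χ² = 1.1813 + 0.3174 + 1.2677 + 0.3406 = 3.107
df = (2−1)(2−1) = 1. Since 3.107 > 2.706, reject the null hypothesis of independence at α = 0.1.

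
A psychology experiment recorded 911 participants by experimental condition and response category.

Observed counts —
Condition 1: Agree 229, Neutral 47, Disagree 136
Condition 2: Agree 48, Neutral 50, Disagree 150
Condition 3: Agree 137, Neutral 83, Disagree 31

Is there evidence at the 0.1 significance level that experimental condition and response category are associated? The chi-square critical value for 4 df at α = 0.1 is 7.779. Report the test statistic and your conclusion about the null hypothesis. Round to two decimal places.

171.89; reject H₀

Row totals: 412, 248, 251. Column totals: 414, 180, 317. Grand total N = 911.
Expected counts (row total × column total / N):
  Condition 1, Agree: 412×414/911 = 187.232
  Condition 1, Neutral: 412×180/911 = 81.405
  Condition 1, Disagree: 412×317/911 = 143.363
  Condition 2, Agree: 248×414/911 = 112.703
  Condition 2, Neutral: 248×180/911 = 49.001
  Condition 2, Disagree: 248×317/911 = 86.296
  Condition 3, Agree: 251×414/911 = 114.066
  Condition 3, Neutral: 251×180/911 = 49.594
  Condition 3, Disagree: 251×317/911 = 87.340
Contributions (O − E)²/E:
  (229 − 187.232)²/187.232 = 9.3177
  (47 − 81.405)²/81.405 = 14.5409
  (136 − 143.363)²/143.363 = 0.3782
  (48 − 112.703)²/112.703 = 37.1461
  (50 − 49.001)²/49.001 = 0.0204
  (150 − 86.296)²/86.296 = 47.0265
  (137 − 114.066)²/114.066 = 4.6111
  (83 − 49.594)²/49.594 = 22.5019
  (31 − 87.340)²/87.340 = 36.3430
χ² = 9.3177 + 14.5409 + 0.3782 + 37.1461 + 0.0204 + 47.0265 + 4.6111 + 22.5019 + 36.3430 = 171.89
df = (3−1)(3−1) = 4. Since 171.89 > 7.779, reject the null hypothesis of independence at α = 0.1.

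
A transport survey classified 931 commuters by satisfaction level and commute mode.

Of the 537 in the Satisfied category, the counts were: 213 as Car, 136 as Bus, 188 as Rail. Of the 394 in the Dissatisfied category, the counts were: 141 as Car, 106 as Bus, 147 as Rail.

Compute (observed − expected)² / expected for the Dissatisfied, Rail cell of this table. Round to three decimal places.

Row total (Dissatisfied) = 394; column total (Rail) = 335; N = 931.
Expected count E = 394 × 335 / 931 = 141.7723.
Contribution = (O − E)²/E = (147 − 141.7723)² / 141.7723 = 0.193.

0.193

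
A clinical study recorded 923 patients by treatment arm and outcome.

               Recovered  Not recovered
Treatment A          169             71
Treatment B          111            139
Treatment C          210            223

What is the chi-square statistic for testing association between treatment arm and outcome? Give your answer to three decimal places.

Row totals: 240, 250, 433. Column totals: 490, 433. Grand total N = 923.
Expected counts (row total × column total / N):
  Treatment A, Recovered: 240×490/923 = 127.4106
  Treatment A, Not recovered: 240×433/923 = 112.5894
  Treatment B, Recovered: 250×490/923 = 132.7194
  Treatment B, Not recovered: 250×433/923 = 117.2806
  Treatment C, Recovered: 433×490/923 = 229.8700
  Treatment C, Not recovered: 433×433/923 = 203.1300
Contributions (O − E)²/E:
  (169 − 127.4106)²/127.4106 = 13.5756
  (71 − 112.5894)²/112.5894 = 15.3627
  (111 − 132.7194)²/132.7194 = 3.5544
  (139 − 117.2806)²/117.2806 = 4.0223
  (210 − 229.8700)²/229.8700 = 1.7176
  (223 − 203.1300)²/203.1300 = 1.9437
χ² = 13.5756 + 15.3627 + 3.5544 + 4.0223 + 1.7176 + 1.9437 = 40.176

40.176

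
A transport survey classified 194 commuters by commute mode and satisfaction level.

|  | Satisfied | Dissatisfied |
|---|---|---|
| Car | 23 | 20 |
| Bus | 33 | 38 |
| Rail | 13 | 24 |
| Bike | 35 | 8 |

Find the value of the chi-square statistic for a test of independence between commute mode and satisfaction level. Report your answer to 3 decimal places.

Row totals: 43, 71, 37, 43. Column totals: 104, 90. Grand total N = 194.
Expected counts (row total × column total / N):
  Car, Satisfied: 43×104/194 = 23.05155
  Car, Dissatisfied: 43×90/194 = 19.94845
  Bus, Satisfied: 71×104/194 = 38.06186
  Bus, Dissatisfied: 71×90/194 = 32.93814
  Rail, Satisfied: 37×104/194 = 19.83505
  Rail, Dissatisfied: 37×90/194 = 17.16495
  Bike, Satisfied: 43×104/194 = 23.05155
  Bike, Dissatisfied: 43×90/194 = 19.94845
Contributions (O − E)²/E:
  (23 − 23.05155)²/23.05155 = 0.0001
  (20 − 19.94845)²/19.94845 = 0.0001
  (33 − 38.06186)²/38.06186 = 0.6732
  (38 − 32.93814)²/32.93814 = 0.7779
  (13 − 19.83505)²/19.83505 = 2.3553
  (24 − 17.16495)²/17.16495 = 2.7217
  (35 − 23.05155)²/23.05155 = 6.1933
  (8 − 19.94845)²/19.94845 = 7.1567
χ² = 0.0001 + 0.0001 + 0.6732 + 0.7779 + 2.3553 + 2.7217 + 6.1933 + 7.1567 = 19.878

19.878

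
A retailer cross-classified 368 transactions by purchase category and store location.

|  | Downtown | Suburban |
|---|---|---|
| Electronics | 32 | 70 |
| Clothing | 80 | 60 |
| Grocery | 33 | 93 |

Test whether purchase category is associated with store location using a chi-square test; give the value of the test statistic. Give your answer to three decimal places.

Row totals: 102, 140, 126. Column totals: 145, 223. Grand total N = 368.
Expected counts (row total × column total / N):
  Electronics, Downtown: 102×145/368 = 40.1902
  Electronics, Suburban: 102×223/368 = 61.8098
  Clothing, Downtown: 140×145/368 = 55.1630
  Clothing, Suburban: 140×223/368 = 84.8370
  Grocery, Downtown: 126×145/368 = 49.6467
  Grocery, Suburban: 126×223/368 = 76.3533
Contributions (O − E)²/E:
  (32 − 40.1902)²/40.1902 = 1.6690
  (70 − 61.8098)²/61.8098 = 1.0853
  (80 − 55.1630)²/55.1630 = 11.1828
  (60 − 84.8370)²/84.8370 = 7.2713
  (33 − 49.6467)²/49.6467 = 5.5817
  (93 − 76.3533)²/76.3533 = 3.6293
χ² = 1.6690 + 1.0853 + 11.1828 + 7.2713 + 5.5817 + 3.6293 = 30.419

30.419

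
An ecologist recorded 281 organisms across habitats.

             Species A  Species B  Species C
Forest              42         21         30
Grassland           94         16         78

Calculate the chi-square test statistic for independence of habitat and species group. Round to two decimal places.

11.04

Row totals: 93, 188. Column totals: 136, 37, 108. Grand total N = 281.
Expected counts (row total × column total / N):
  Forest, Species A: 93×136/281 = 45.0107
  Forest, Species B: 93×37/281 = 12.2456
  Forest, Species C: 93×108/281 = 35.7438
  Grassland, Species A: 188×136/281 = 90.9893
  Grassland, Species B: 188×37/281 = 24.7544
  Grassland, Species C: 188×108/281 = 72.2562
Contributions (O − E)²/E:
  (42 − 45.0107)²/45.0107 = 0.2014
  (21 − 12.2456)²/12.2456 = 6.2585
  (30 − 35.7438)²/35.7438 = 0.9230
  (94 − 90.9893)²/90.9893 = 0.0996
  (16 − 24.7544)²/24.7544 = 3.0960
  (78 − 72.2562)²/72.2562 = 0.4566
χ² = 0.2014 + 6.2585 + 0.9230 + 0.0996 + 3.0960 + 0.4566 = 11.04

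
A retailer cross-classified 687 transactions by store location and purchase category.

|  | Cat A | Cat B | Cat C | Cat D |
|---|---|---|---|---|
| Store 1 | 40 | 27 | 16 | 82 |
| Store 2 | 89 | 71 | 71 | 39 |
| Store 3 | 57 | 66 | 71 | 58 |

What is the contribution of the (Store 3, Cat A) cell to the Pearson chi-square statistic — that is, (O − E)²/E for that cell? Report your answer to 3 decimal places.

1.847

Row total (Store 3) = 252; column total (Cat A) = 186; N = 687.
Expected count E = 252 × 186 / 687 = 68.22707.
Contribution = (O − E)²/E = (57 − 68.22707)² / 68.22707 = 1.847.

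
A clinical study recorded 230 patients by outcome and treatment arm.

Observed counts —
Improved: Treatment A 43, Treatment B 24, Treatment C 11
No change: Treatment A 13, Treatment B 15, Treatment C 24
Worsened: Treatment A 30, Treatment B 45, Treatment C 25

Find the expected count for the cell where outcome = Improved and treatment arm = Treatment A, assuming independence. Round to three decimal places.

29.165

Row total (Improved) = 78; column total (Treatment A) = 86; grand total N = 230.
Expected count = (row total × column total) / N = 78 × 86 / 230 = 29.165.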